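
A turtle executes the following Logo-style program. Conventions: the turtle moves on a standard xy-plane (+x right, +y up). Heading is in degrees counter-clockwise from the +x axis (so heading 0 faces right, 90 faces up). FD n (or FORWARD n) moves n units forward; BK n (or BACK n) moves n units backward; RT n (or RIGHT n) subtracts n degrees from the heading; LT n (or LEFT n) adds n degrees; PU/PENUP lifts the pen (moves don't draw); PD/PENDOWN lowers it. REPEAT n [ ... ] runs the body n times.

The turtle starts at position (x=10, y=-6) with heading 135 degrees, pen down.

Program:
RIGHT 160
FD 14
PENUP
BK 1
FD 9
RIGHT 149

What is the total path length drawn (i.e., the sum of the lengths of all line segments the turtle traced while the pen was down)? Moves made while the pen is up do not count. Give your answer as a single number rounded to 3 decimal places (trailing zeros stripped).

Executing turtle program step by step:
Start: pos=(10,-6), heading=135, pen down
RT 160: heading 135 -> 335
FD 14: (10,-6) -> (22.688,-11.917) [heading=335, draw]
PU: pen up
BK 1: (22.688,-11.917) -> (21.782,-11.494) [heading=335, move]
FD 9: (21.782,-11.494) -> (29.939,-15.298) [heading=335, move]
RT 149: heading 335 -> 186
Final: pos=(29.939,-15.298), heading=186, 1 segment(s) drawn

Segment lengths:
  seg 1: (10,-6) -> (22.688,-11.917), length = 14
Total = 14

Answer: 14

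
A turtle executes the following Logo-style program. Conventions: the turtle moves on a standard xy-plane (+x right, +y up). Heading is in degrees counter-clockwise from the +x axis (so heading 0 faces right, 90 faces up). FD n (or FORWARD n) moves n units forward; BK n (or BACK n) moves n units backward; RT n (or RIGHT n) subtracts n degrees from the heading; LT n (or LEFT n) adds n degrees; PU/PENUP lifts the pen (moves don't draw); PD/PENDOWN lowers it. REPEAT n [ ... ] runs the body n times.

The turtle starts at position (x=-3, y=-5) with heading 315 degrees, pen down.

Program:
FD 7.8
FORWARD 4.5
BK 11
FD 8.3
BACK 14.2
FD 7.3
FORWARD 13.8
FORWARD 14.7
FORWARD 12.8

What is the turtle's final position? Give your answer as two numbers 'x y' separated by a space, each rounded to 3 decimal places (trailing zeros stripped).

Answer: 28.113 -36.113

Derivation:
Executing turtle program step by step:
Start: pos=(-3,-5), heading=315, pen down
FD 7.8: (-3,-5) -> (2.515,-10.515) [heading=315, draw]
FD 4.5: (2.515,-10.515) -> (5.697,-13.697) [heading=315, draw]
BK 11: (5.697,-13.697) -> (-2.081,-5.919) [heading=315, draw]
FD 8.3: (-2.081,-5.919) -> (3.788,-11.788) [heading=315, draw]
BK 14.2: (3.788,-11.788) -> (-6.253,-1.747) [heading=315, draw]
FD 7.3: (-6.253,-1.747) -> (-1.091,-6.909) [heading=315, draw]
FD 13.8: (-1.091,-6.909) -> (8.667,-16.667) [heading=315, draw]
FD 14.7: (8.667,-16.667) -> (19.062,-27.062) [heading=315, draw]
FD 12.8: (19.062,-27.062) -> (28.113,-36.113) [heading=315, draw]
Final: pos=(28.113,-36.113), heading=315, 9 segment(s) drawn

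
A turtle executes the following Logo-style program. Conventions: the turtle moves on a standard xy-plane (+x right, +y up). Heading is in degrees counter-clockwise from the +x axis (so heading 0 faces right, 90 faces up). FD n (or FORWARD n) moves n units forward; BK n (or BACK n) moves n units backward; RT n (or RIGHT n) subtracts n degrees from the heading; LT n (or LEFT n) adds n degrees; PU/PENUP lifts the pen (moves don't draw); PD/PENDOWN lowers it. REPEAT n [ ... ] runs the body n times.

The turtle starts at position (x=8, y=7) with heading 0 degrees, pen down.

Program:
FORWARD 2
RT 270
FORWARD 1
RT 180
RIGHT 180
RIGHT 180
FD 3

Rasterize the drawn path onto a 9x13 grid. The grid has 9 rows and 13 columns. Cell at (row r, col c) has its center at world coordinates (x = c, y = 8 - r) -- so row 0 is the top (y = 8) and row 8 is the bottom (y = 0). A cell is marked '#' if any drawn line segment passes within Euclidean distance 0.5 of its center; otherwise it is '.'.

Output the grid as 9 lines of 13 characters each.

Segment 0: (8,7) -> (10,7)
Segment 1: (10,7) -> (10,8)
Segment 2: (10,8) -> (10,5)

Answer: ..........#..
........###..
..........#..
..........#..
.............
.............
.............
.............
.............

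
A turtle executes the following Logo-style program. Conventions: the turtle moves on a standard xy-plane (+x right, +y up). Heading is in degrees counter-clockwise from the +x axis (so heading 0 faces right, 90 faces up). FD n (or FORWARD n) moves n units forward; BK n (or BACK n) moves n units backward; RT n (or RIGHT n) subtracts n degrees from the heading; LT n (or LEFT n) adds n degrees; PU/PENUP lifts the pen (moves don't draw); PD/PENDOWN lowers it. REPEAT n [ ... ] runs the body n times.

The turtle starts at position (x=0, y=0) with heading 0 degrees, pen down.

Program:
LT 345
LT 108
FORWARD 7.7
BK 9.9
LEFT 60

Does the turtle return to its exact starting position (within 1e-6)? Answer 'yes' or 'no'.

Answer: no

Derivation:
Executing turtle program step by step:
Start: pos=(0,0), heading=0, pen down
LT 345: heading 0 -> 345
LT 108: heading 345 -> 93
FD 7.7: (0,0) -> (-0.403,7.689) [heading=93, draw]
BK 9.9: (-0.403,7.689) -> (0.115,-2.197) [heading=93, draw]
LT 60: heading 93 -> 153
Final: pos=(0.115,-2.197), heading=153, 2 segment(s) drawn

Start position: (0, 0)
Final position: (0.115, -2.197)
Distance = 2.2; >= 1e-6 -> NOT closed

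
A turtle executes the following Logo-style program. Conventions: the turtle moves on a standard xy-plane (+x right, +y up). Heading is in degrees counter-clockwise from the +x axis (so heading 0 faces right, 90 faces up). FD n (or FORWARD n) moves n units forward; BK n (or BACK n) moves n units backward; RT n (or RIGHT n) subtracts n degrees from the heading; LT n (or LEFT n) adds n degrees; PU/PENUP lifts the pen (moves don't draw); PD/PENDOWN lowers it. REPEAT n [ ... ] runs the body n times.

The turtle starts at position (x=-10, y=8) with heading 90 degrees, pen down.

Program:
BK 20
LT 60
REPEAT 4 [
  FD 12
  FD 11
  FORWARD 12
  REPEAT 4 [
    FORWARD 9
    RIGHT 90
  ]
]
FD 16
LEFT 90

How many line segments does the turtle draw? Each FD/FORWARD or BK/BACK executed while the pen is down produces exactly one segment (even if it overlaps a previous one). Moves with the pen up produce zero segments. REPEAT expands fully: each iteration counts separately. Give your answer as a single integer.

Executing turtle program step by step:
Start: pos=(-10,8), heading=90, pen down
BK 20: (-10,8) -> (-10,-12) [heading=90, draw]
LT 60: heading 90 -> 150
REPEAT 4 [
  -- iteration 1/4 --
  FD 12: (-10,-12) -> (-20.392,-6) [heading=150, draw]
  FD 11: (-20.392,-6) -> (-29.919,-0.5) [heading=150, draw]
  FD 12: (-29.919,-0.5) -> (-40.311,5.5) [heading=150, draw]
  REPEAT 4 [
    -- iteration 1/4 --
    FD 9: (-40.311,5.5) -> (-48.105,10) [heading=150, draw]
    RT 90: heading 150 -> 60
    -- iteration 2/4 --
    FD 9: (-48.105,10) -> (-43.605,17.794) [heading=60, draw]
    RT 90: heading 60 -> 330
    -- iteration 3/4 --
    FD 9: (-43.605,17.794) -> (-35.811,13.294) [heading=330, draw]
    RT 90: heading 330 -> 240
    -- iteration 4/4 --
    FD 9: (-35.811,13.294) -> (-40.311,5.5) [heading=240, draw]
    RT 90: heading 240 -> 150
  ]
  -- iteration 2/4 --
  FD 12: (-40.311,5.5) -> (-50.703,11.5) [heading=150, draw]
  FD 11: (-50.703,11.5) -> (-60.229,17) [heading=150, draw]
  FD 12: (-60.229,17) -> (-70.622,23) [heading=150, draw]
  REPEAT 4 [
    -- iteration 1/4 --
    FD 9: (-70.622,23) -> (-78.416,27.5) [heading=150, draw]
    RT 90: heading 150 -> 60
    -- iteration 2/4 --
    FD 9: (-78.416,27.5) -> (-73.916,35.294) [heading=60, draw]
    RT 90: heading 60 -> 330
    -- iteration 3/4 --
    FD 9: (-73.916,35.294) -> (-66.122,30.794) [heading=330, draw]
    RT 90: heading 330 -> 240
    -- iteration 4/4 --
    FD 9: (-66.122,30.794) -> (-70.622,23) [heading=240, draw]
    RT 90: heading 240 -> 150
  ]
  -- iteration 3/4 --
  FD 12: (-70.622,23) -> (-81.014,29) [heading=150, draw]
  FD 11: (-81.014,29) -> (-90.54,34.5) [heading=150, draw]
  FD 12: (-90.54,34.5) -> (-100.933,40.5) [heading=150, draw]
  REPEAT 4 [
    -- iteration 1/4 --
    FD 9: (-100.933,40.5) -> (-108.727,45) [heading=150, draw]
    RT 90: heading 150 -> 60
    -- iteration 2/4 --
    FD 9: (-108.727,45) -> (-104.227,52.794) [heading=60, draw]
    RT 90: heading 60 -> 330
    -- iteration 3/4 --
    FD 9: (-104.227,52.794) -> (-96.433,48.294) [heading=330, draw]
    RT 90: heading 330 -> 240
    -- iteration 4/4 --
    FD 9: (-96.433,48.294) -> (-100.933,40.5) [heading=240, draw]
    RT 90: heading 240 -> 150
  ]
  -- iteration 4/4 --
  FD 12: (-100.933,40.5) -> (-111.325,46.5) [heading=150, draw]
  FD 11: (-111.325,46.5) -> (-120.851,52) [heading=150, draw]
  FD 12: (-120.851,52) -> (-131.244,58) [heading=150, draw]
  REPEAT 4 [
    -- iteration 1/4 --
    FD 9: (-131.244,58) -> (-139.038,62.5) [heading=150, draw]
    RT 90: heading 150 -> 60
    -- iteration 2/4 --
    FD 9: (-139.038,62.5) -> (-134.538,70.294) [heading=60, draw]
    RT 90: heading 60 -> 330
    -- iteration 3/4 --
    FD 9: (-134.538,70.294) -> (-126.744,65.794) [heading=330, draw]
    RT 90: heading 330 -> 240
    -- iteration 4/4 --
    FD 9: (-126.744,65.794) -> (-131.244,58) [heading=240, draw]
    RT 90: heading 240 -> 150
  ]
]
FD 16: (-131.244,58) -> (-145.1,66) [heading=150, draw]
LT 90: heading 150 -> 240
Final: pos=(-145.1,66), heading=240, 30 segment(s) drawn
Segments drawn: 30

Answer: 30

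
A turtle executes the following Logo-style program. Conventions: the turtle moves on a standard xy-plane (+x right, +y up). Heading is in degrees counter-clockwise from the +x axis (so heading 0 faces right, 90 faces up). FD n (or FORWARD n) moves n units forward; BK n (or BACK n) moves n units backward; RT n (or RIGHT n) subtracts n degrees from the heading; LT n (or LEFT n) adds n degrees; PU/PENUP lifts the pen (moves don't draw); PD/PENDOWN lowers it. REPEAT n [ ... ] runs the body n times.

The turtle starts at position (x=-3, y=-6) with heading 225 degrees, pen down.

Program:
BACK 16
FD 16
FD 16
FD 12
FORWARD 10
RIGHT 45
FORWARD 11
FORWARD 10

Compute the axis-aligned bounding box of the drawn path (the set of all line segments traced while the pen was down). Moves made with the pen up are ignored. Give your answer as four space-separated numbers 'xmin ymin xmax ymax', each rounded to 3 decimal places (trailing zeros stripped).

Executing turtle program step by step:
Start: pos=(-3,-6), heading=225, pen down
BK 16: (-3,-6) -> (8.314,5.314) [heading=225, draw]
FD 16: (8.314,5.314) -> (-3,-6) [heading=225, draw]
FD 16: (-3,-6) -> (-14.314,-17.314) [heading=225, draw]
FD 12: (-14.314,-17.314) -> (-22.799,-25.799) [heading=225, draw]
FD 10: (-22.799,-25.799) -> (-29.87,-32.87) [heading=225, draw]
RT 45: heading 225 -> 180
FD 11: (-29.87,-32.87) -> (-40.87,-32.87) [heading=180, draw]
FD 10: (-40.87,-32.87) -> (-50.87,-32.87) [heading=180, draw]
Final: pos=(-50.87,-32.87), heading=180, 7 segment(s) drawn

Segment endpoints: x in {-50.87, -40.87, -29.87, -22.799, -14.314, -3, 8.314}, y in {-32.87, -25.799, -17.314, -6, 5.314}
xmin=-50.87, ymin=-32.87, xmax=8.314, ymax=5.314

Answer: -50.87 -32.87 8.314 5.314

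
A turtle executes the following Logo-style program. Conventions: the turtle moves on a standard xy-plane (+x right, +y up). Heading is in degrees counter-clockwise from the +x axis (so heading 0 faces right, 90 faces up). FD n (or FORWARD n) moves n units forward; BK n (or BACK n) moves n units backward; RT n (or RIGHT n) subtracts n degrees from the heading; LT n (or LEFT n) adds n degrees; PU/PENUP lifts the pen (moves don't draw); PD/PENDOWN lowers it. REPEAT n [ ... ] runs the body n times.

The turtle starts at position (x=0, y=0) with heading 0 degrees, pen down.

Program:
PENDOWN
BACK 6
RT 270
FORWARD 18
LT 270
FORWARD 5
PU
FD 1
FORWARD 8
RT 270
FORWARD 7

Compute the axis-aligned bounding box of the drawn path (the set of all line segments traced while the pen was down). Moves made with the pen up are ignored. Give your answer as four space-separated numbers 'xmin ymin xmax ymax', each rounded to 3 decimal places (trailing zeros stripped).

Executing turtle program step by step:
Start: pos=(0,0), heading=0, pen down
PD: pen down
BK 6: (0,0) -> (-6,0) [heading=0, draw]
RT 270: heading 0 -> 90
FD 18: (-6,0) -> (-6,18) [heading=90, draw]
LT 270: heading 90 -> 0
FD 5: (-6,18) -> (-1,18) [heading=0, draw]
PU: pen up
FD 1: (-1,18) -> (0,18) [heading=0, move]
FD 8: (0,18) -> (8,18) [heading=0, move]
RT 270: heading 0 -> 90
FD 7: (8,18) -> (8,25) [heading=90, move]
Final: pos=(8,25), heading=90, 3 segment(s) drawn

Segment endpoints: x in {-6, -6, -1, 0}, y in {0, 18}
xmin=-6, ymin=0, xmax=0, ymax=18

Answer: -6 0 0 18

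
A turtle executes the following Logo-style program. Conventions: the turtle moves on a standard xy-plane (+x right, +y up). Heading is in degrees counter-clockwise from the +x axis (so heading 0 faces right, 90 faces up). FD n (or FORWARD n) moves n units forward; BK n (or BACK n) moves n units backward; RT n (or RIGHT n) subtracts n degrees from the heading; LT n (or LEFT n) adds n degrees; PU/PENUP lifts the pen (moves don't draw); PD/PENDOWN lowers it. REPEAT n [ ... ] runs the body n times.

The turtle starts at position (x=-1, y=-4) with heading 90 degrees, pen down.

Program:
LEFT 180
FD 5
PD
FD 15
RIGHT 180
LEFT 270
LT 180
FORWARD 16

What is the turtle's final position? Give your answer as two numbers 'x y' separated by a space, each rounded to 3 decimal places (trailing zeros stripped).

Executing turtle program step by step:
Start: pos=(-1,-4), heading=90, pen down
LT 180: heading 90 -> 270
FD 5: (-1,-4) -> (-1,-9) [heading=270, draw]
PD: pen down
FD 15: (-1,-9) -> (-1,-24) [heading=270, draw]
RT 180: heading 270 -> 90
LT 270: heading 90 -> 0
LT 180: heading 0 -> 180
FD 16: (-1,-24) -> (-17,-24) [heading=180, draw]
Final: pos=(-17,-24), heading=180, 3 segment(s) drawn

Answer: -17 -24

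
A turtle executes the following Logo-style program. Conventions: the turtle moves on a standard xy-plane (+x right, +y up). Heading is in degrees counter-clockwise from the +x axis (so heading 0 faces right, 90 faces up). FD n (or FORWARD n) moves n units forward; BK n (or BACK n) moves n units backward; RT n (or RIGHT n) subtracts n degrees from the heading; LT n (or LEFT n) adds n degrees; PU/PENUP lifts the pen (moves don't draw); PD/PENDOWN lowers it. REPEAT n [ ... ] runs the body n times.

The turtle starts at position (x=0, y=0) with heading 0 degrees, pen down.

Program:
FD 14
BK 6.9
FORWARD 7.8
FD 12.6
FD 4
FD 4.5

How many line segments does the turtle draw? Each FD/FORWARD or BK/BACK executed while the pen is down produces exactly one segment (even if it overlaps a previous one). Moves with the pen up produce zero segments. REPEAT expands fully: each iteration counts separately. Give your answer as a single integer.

Answer: 6

Derivation:
Executing turtle program step by step:
Start: pos=(0,0), heading=0, pen down
FD 14: (0,0) -> (14,0) [heading=0, draw]
BK 6.9: (14,0) -> (7.1,0) [heading=0, draw]
FD 7.8: (7.1,0) -> (14.9,0) [heading=0, draw]
FD 12.6: (14.9,0) -> (27.5,0) [heading=0, draw]
FD 4: (27.5,0) -> (31.5,0) [heading=0, draw]
FD 4.5: (31.5,0) -> (36,0) [heading=0, draw]
Final: pos=(36,0), heading=0, 6 segment(s) drawn
Segments drawn: 6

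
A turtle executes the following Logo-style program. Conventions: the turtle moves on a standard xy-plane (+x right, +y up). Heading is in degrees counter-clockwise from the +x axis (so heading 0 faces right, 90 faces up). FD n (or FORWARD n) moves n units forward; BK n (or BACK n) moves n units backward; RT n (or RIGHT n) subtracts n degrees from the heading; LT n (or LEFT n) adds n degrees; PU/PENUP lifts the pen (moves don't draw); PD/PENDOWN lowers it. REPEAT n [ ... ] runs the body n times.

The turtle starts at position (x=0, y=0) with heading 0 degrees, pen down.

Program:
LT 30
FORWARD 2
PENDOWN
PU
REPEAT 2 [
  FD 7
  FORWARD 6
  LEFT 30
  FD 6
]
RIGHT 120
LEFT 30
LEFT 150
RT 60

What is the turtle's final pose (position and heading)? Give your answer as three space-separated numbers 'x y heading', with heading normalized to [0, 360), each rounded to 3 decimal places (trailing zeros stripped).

Answer: 22.49 29.954 90

Derivation:
Executing turtle program step by step:
Start: pos=(0,0), heading=0, pen down
LT 30: heading 0 -> 30
FD 2: (0,0) -> (1.732,1) [heading=30, draw]
PD: pen down
PU: pen up
REPEAT 2 [
  -- iteration 1/2 --
  FD 7: (1.732,1) -> (7.794,4.5) [heading=30, move]
  FD 6: (7.794,4.5) -> (12.99,7.5) [heading=30, move]
  LT 30: heading 30 -> 60
  FD 6: (12.99,7.5) -> (15.99,12.696) [heading=60, move]
  -- iteration 2/2 --
  FD 7: (15.99,12.696) -> (19.49,18.758) [heading=60, move]
  FD 6: (19.49,18.758) -> (22.49,23.954) [heading=60, move]
  LT 30: heading 60 -> 90
  FD 6: (22.49,23.954) -> (22.49,29.954) [heading=90, move]
]
RT 120: heading 90 -> 330
LT 30: heading 330 -> 0
LT 150: heading 0 -> 150
RT 60: heading 150 -> 90
Final: pos=(22.49,29.954), heading=90, 1 segment(s) drawn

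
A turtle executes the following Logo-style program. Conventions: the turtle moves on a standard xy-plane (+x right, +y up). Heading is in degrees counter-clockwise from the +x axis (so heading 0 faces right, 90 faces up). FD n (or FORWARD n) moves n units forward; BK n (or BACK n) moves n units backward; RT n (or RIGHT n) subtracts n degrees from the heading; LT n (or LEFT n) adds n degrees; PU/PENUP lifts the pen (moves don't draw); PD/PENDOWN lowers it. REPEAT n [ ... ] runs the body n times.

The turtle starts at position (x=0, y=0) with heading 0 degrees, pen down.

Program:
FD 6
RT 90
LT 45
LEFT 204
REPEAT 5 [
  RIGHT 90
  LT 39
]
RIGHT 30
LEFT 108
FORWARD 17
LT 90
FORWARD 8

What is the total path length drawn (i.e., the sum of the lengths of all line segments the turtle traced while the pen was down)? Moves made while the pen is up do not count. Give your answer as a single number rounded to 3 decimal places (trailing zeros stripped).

Answer: 31

Derivation:
Executing turtle program step by step:
Start: pos=(0,0), heading=0, pen down
FD 6: (0,0) -> (6,0) [heading=0, draw]
RT 90: heading 0 -> 270
LT 45: heading 270 -> 315
LT 204: heading 315 -> 159
REPEAT 5 [
  -- iteration 1/5 --
  RT 90: heading 159 -> 69
  LT 39: heading 69 -> 108
  -- iteration 2/5 --
  RT 90: heading 108 -> 18
  LT 39: heading 18 -> 57
  -- iteration 3/5 --
  RT 90: heading 57 -> 327
  LT 39: heading 327 -> 6
  -- iteration 4/5 --
  RT 90: heading 6 -> 276
  LT 39: heading 276 -> 315
  -- iteration 5/5 --
  RT 90: heading 315 -> 225
  LT 39: heading 225 -> 264
]
RT 30: heading 264 -> 234
LT 108: heading 234 -> 342
FD 17: (6,0) -> (22.168,-5.253) [heading=342, draw]
LT 90: heading 342 -> 72
FD 8: (22.168,-5.253) -> (24.64,2.355) [heading=72, draw]
Final: pos=(24.64,2.355), heading=72, 3 segment(s) drawn

Segment lengths:
  seg 1: (0,0) -> (6,0), length = 6
  seg 2: (6,0) -> (22.168,-5.253), length = 17
  seg 3: (22.168,-5.253) -> (24.64,2.355), length = 8
Total = 31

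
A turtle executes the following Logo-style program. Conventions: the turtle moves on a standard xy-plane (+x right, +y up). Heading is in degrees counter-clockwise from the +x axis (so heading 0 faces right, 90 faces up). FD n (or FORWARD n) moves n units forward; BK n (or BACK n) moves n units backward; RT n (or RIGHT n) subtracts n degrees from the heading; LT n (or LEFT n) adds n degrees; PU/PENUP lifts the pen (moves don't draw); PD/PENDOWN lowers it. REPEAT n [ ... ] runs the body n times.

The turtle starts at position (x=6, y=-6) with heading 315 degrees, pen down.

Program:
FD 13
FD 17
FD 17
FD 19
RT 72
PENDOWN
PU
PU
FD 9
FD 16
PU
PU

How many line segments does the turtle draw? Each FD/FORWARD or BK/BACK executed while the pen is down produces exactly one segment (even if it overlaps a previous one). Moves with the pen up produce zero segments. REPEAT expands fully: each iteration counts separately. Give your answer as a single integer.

Answer: 4

Derivation:
Executing turtle program step by step:
Start: pos=(6,-6), heading=315, pen down
FD 13: (6,-6) -> (15.192,-15.192) [heading=315, draw]
FD 17: (15.192,-15.192) -> (27.213,-27.213) [heading=315, draw]
FD 17: (27.213,-27.213) -> (39.234,-39.234) [heading=315, draw]
FD 19: (39.234,-39.234) -> (52.669,-52.669) [heading=315, draw]
RT 72: heading 315 -> 243
PD: pen down
PU: pen up
PU: pen up
FD 9: (52.669,-52.669) -> (48.583,-60.688) [heading=243, move]
FD 16: (48.583,-60.688) -> (41.319,-74.944) [heading=243, move]
PU: pen up
PU: pen up
Final: pos=(41.319,-74.944), heading=243, 4 segment(s) drawn
Segments drawn: 4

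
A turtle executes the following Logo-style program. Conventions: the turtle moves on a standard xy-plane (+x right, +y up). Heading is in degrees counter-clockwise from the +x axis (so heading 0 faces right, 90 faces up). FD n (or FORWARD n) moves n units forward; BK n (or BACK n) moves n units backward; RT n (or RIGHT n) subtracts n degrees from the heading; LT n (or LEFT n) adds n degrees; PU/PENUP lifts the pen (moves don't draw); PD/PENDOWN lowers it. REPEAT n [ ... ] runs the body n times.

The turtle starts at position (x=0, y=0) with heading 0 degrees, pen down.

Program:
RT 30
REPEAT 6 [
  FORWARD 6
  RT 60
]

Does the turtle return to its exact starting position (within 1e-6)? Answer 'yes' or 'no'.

Answer: yes

Derivation:
Executing turtle program step by step:
Start: pos=(0,0), heading=0, pen down
RT 30: heading 0 -> 330
REPEAT 6 [
  -- iteration 1/6 --
  FD 6: (0,0) -> (5.196,-3) [heading=330, draw]
  RT 60: heading 330 -> 270
  -- iteration 2/6 --
  FD 6: (5.196,-3) -> (5.196,-9) [heading=270, draw]
  RT 60: heading 270 -> 210
  -- iteration 3/6 --
  FD 6: (5.196,-9) -> (0,-12) [heading=210, draw]
  RT 60: heading 210 -> 150
  -- iteration 4/6 --
  FD 6: (0,-12) -> (-5.196,-9) [heading=150, draw]
  RT 60: heading 150 -> 90
  -- iteration 5/6 --
  FD 6: (-5.196,-9) -> (-5.196,-3) [heading=90, draw]
  RT 60: heading 90 -> 30
  -- iteration 6/6 --
  FD 6: (-5.196,-3) -> (0,0) [heading=30, draw]
  RT 60: heading 30 -> 330
]
Final: pos=(0,0), heading=330, 6 segment(s) drawn

Start position: (0, 0)
Final position: (0, 0)
Distance = 0; < 1e-6 -> CLOSED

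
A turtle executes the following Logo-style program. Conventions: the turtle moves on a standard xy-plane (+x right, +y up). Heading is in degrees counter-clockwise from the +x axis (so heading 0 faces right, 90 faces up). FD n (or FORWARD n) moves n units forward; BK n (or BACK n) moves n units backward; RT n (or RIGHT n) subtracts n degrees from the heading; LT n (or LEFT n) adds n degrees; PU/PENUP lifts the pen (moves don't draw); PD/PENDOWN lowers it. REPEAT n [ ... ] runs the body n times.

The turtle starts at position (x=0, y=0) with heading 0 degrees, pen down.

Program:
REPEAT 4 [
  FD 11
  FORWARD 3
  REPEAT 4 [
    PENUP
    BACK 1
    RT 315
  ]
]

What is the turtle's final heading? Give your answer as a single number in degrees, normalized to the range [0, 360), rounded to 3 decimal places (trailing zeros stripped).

Answer: 0

Derivation:
Executing turtle program step by step:
Start: pos=(0,0), heading=0, pen down
REPEAT 4 [
  -- iteration 1/4 --
  FD 11: (0,0) -> (11,0) [heading=0, draw]
  FD 3: (11,0) -> (14,0) [heading=0, draw]
  REPEAT 4 [
    -- iteration 1/4 --
    PU: pen up
    BK 1: (14,0) -> (13,0) [heading=0, move]
    RT 315: heading 0 -> 45
    -- iteration 2/4 --
    PU: pen up
    BK 1: (13,0) -> (12.293,-0.707) [heading=45, move]
    RT 315: heading 45 -> 90
    -- iteration 3/4 --
    PU: pen up
    BK 1: (12.293,-0.707) -> (12.293,-1.707) [heading=90, move]
    RT 315: heading 90 -> 135
    -- iteration 4/4 --
    PU: pen up
    BK 1: (12.293,-1.707) -> (13,-2.414) [heading=135, move]
    RT 315: heading 135 -> 180
  ]
  -- iteration 2/4 --
  FD 11: (13,-2.414) -> (2,-2.414) [heading=180, move]
  FD 3: (2,-2.414) -> (-1,-2.414) [heading=180, move]
  REPEAT 4 [
    -- iteration 1/4 --
    PU: pen up
    BK 1: (-1,-2.414) -> (0,-2.414) [heading=180, move]
    RT 315: heading 180 -> 225
    -- iteration 2/4 --
    PU: pen up
    BK 1: (0,-2.414) -> (0.707,-1.707) [heading=225, move]
    RT 315: heading 225 -> 270
    -- iteration 3/4 --
    PU: pen up
    BK 1: (0.707,-1.707) -> (0.707,-0.707) [heading=270, move]
    RT 315: heading 270 -> 315
    -- iteration 4/4 --
    PU: pen up
    BK 1: (0.707,-0.707) -> (0,0) [heading=315, move]
    RT 315: heading 315 -> 0
  ]
  -- iteration 3/4 --
  FD 11: (0,0) -> (11,0) [heading=0, move]
  FD 3: (11,0) -> (14,0) [heading=0, move]
  REPEAT 4 [
    -- iteration 1/4 --
    PU: pen up
    BK 1: (14,0) -> (13,0) [heading=0, move]
    RT 315: heading 0 -> 45
    -- iteration 2/4 --
    PU: pen up
    BK 1: (13,0) -> (12.293,-0.707) [heading=45, move]
    RT 315: heading 45 -> 90
    -- iteration 3/4 --
    PU: pen up
    BK 1: (12.293,-0.707) -> (12.293,-1.707) [heading=90, move]
    RT 315: heading 90 -> 135
    -- iteration 4/4 --
    PU: pen up
    BK 1: (12.293,-1.707) -> (13,-2.414) [heading=135, move]
    RT 315: heading 135 -> 180
  ]
  -- iteration 4/4 --
  FD 11: (13,-2.414) -> (2,-2.414) [heading=180, move]
  FD 3: (2,-2.414) -> (-1,-2.414) [heading=180, move]
  REPEAT 4 [
    -- iteration 1/4 --
    PU: pen up
    BK 1: (-1,-2.414) -> (0,-2.414) [heading=180, move]
    RT 315: heading 180 -> 225
    -- iteration 2/4 --
    PU: pen up
    BK 1: (0,-2.414) -> (0.707,-1.707) [heading=225, move]
    RT 315: heading 225 -> 270
    -- iteration 3/4 --
    PU: pen up
    BK 1: (0.707,-1.707) -> (0.707,-0.707) [heading=270, move]
    RT 315: heading 270 -> 315
    -- iteration 4/4 --
    PU: pen up
    BK 1: (0.707,-0.707) -> (0,0) [heading=315, move]
    RT 315: heading 315 -> 0
  ]
]
Final: pos=(0,0), heading=0, 2 segment(s) drawn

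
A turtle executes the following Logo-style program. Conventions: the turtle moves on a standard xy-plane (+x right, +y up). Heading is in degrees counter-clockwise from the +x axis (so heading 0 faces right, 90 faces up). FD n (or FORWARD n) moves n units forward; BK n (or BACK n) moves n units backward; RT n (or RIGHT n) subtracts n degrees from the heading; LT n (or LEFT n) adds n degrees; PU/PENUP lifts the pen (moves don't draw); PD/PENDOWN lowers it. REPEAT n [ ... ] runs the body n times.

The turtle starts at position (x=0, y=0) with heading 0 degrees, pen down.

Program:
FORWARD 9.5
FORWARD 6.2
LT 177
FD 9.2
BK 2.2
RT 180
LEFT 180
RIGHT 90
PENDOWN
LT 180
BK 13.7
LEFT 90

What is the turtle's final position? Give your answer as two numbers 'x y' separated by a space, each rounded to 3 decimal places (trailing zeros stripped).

Answer: 9.427 14.048

Derivation:
Executing turtle program step by step:
Start: pos=(0,0), heading=0, pen down
FD 9.5: (0,0) -> (9.5,0) [heading=0, draw]
FD 6.2: (9.5,0) -> (15.7,0) [heading=0, draw]
LT 177: heading 0 -> 177
FD 9.2: (15.7,0) -> (6.513,0.481) [heading=177, draw]
BK 2.2: (6.513,0.481) -> (8.71,0.366) [heading=177, draw]
RT 180: heading 177 -> 357
LT 180: heading 357 -> 177
RT 90: heading 177 -> 87
PD: pen down
LT 180: heading 87 -> 267
BK 13.7: (8.71,0.366) -> (9.427,14.048) [heading=267, draw]
LT 90: heading 267 -> 357
Final: pos=(9.427,14.048), heading=357, 5 segment(s) drawn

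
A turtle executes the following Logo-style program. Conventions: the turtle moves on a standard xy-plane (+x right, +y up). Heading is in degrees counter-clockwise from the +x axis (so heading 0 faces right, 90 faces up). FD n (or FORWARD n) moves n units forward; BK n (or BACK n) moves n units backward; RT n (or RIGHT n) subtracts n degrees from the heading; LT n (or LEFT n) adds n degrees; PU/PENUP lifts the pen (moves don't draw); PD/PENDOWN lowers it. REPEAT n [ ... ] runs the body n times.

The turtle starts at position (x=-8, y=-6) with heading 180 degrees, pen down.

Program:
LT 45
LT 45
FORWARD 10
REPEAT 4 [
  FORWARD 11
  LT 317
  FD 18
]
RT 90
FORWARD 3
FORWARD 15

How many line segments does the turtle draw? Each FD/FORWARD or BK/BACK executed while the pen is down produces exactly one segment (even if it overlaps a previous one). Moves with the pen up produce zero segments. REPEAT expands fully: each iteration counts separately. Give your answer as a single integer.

Answer: 11

Derivation:
Executing turtle program step by step:
Start: pos=(-8,-6), heading=180, pen down
LT 45: heading 180 -> 225
LT 45: heading 225 -> 270
FD 10: (-8,-6) -> (-8,-16) [heading=270, draw]
REPEAT 4 [
  -- iteration 1/4 --
  FD 11: (-8,-16) -> (-8,-27) [heading=270, draw]
  LT 317: heading 270 -> 227
  FD 18: (-8,-27) -> (-20.276,-40.164) [heading=227, draw]
  -- iteration 2/4 --
  FD 11: (-20.276,-40.164) -> (-27.778,-48.209) [heading=227, draw]
  LT 317: heading 227 -> 184
  FD 18: (-27.778,-48.209) -> (-45.734,-49.465) [heading=184, draw]
  -- iteration 3/4 --
  FD 11: (-45.734,-49.465) -> (-56.707,-50.232) [heading=184, draw]
  LT 317: heading 184 -> 141
  FD 18: (-56.707,-50.232) -> (-70.696,-38.904) [heading=141, draw]
  -- iteration 4/4 --
  FD 11: (-70.696,-38.904) -> (-79.245,-31.982) [heading=141, draw]
  LT 317: heading 141 -> 98
  FD 18: (-79.245,-31.982) -> (-81.75,-14.157) [heading=98, draw]
]
RT 90: heading 98 -> 8
FD 3: (-81.75,-14.157) -> (-78.779,-13.74) [heading=8, draw]
FD 15: (-78.779,-13.74) -> (-63.925,-11.652) [heading=8, draw]
Final: pos=(-63.925,-11.652), heading=8, 11 segment(s) drawn
Segments drawn: 11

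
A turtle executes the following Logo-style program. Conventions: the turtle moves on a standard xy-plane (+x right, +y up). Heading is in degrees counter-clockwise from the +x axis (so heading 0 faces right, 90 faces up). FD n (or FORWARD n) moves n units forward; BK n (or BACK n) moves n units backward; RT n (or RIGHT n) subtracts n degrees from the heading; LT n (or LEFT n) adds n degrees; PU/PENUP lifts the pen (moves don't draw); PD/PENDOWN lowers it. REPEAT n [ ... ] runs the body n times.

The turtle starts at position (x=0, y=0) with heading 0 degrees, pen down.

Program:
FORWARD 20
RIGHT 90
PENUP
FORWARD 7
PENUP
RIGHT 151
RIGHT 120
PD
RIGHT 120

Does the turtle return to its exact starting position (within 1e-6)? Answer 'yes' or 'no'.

Executing turtle program step by step:
Start: pos=(0,0), heading=0, pen down
FD 20: (0,0) -> (20,0) [heading=0, draw]
RT 90: heading 0 -> 270
PU: pen up
FD 7: (20,0) -> (20,-7) [heading=270, move]
PU: pen up
RT 151: heading 270 -> 119
RT 120: heading 119 -> 359
PD: pen down
RT 120: heading 359 -> 239
Final: pos=(20,-7), heading=239, 1 segment(s) drawn

Start position: (0, 0)
Final position: (20, -7)
Distance = 21.19; >= 1e-6 -> NOT closed

Answer: no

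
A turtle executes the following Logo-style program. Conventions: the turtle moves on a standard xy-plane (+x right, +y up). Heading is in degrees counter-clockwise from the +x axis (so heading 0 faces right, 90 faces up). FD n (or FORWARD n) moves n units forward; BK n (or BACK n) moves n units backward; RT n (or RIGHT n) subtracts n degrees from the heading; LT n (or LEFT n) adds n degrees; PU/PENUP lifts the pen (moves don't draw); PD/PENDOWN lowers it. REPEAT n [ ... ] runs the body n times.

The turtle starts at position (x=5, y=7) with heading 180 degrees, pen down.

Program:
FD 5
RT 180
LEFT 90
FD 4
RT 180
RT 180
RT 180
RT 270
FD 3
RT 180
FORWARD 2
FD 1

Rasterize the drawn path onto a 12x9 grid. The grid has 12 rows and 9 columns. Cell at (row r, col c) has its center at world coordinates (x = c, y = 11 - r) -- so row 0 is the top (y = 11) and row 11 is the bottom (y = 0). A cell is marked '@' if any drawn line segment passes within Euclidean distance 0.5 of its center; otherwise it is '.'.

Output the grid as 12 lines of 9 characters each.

Segment 0: (5,7) -> (0,7)
Segment 1: (0,7) -> (0,11)
Segment 2: (0,11) -> (3,11)
Segment 3: (3,11) -> (1,11)
Segment 4: (1,11) -> (0,11)

Answer: @@@@.....
@........
@........
@........
@@@@@@...
.........
.........
.........
.........
.........
.........
.........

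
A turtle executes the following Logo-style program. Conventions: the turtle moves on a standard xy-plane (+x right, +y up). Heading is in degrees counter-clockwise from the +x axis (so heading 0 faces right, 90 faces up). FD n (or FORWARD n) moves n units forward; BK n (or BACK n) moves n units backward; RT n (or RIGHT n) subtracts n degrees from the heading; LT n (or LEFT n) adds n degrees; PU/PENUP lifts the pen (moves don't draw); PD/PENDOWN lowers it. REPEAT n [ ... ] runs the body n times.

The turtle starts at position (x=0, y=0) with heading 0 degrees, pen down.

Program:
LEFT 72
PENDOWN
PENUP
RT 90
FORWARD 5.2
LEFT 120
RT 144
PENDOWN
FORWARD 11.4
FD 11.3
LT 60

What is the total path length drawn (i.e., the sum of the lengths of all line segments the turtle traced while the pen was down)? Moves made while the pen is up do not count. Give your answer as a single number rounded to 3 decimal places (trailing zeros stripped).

Answer: 22.7

Derivation:
Executing turtle program step by step:
Start: pos=(0,0), heading=0, pen down
LT 72: heading 0 -> 72
PD: pen down
PU: pen up
RT 90: heading 72 -> 342
FD 5.2: (0,0) -> (4.945,-1.607) [heading=342, move]
LT 120: heading 342 -> 102
RT 144: heading 102 -> 318
PD: pen down
FD 11.4: (4.945,-1.607) -> (13.417,-9.235) [heading=318, draw]
FD 11.3: (13.417,-9.235) -> (21.815,-16.796) [heading=318, draw]
LT 60: heading 318 -> 18
Final: pos=(21.815,-16.796), heading=18, 2 segment(s) drawn

Segment lengths:
  seg 1: (4.945,-1.607) -> (13.417,-9.235), length = 11.4
  seg 2: (13.417,-9.235) -> (21.815,-16.796), length = 11.3
Total = 22.7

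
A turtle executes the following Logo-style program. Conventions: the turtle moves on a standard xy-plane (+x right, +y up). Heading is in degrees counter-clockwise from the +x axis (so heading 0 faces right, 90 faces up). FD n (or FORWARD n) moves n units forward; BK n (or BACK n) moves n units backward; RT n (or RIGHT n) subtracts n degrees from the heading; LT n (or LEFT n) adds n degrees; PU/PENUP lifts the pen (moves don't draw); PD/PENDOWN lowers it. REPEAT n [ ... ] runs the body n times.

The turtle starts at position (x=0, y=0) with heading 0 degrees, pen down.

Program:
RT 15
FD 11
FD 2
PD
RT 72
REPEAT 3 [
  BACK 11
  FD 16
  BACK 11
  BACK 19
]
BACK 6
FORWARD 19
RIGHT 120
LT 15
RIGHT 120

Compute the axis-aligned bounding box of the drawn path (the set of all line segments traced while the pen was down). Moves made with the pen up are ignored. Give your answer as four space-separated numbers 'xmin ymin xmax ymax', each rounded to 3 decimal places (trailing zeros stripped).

Executing turtle program step by step:
Start: pos=(0,0), heading=0, pen down
RT 15: heading 0 -> 345
FD 11: (0,0) -> (10.625,-2.847) [heading=345, draw]
FD 2: (10.625,-2.847) -> (12.557,-3.365) [heading=345, draw]
PD: pen down
RT 72: heading 345 -> 273
REPEAT 3 [
  -- iteration 1/3 --
  BK 11: (12.557,-3.365) -> (11.981,7.62) [heading=273, draw]
  FD 16: (11.981,7.62) -> (12.819,-8.358) [heading=273, draw]
  BK 11: (12.819,-8.358) -> (12.243,2.627) [heading=273, draw]
  BK 19: (12.243,2.627) -> (11.249,21.601) [heading=273, draw]
  -- iteration 2/3 --
  BK 11: (11.249,21.601) -> (10.673,32.586) [heading=273, draw]
  FD 16: (10.673,32.586) -> (11.51,16.608) [heading=273, draw]
  BK 11: (11.51,16.608) -> (10.935,27.593) [heading=273, draw]
  BK 19: (10.935,27.593) -> (9.94,46.567) [heading=273, draw]
  -- iteration 3/3 --
  BK 11: (9.94,46.567) -> (9.365,57.552) [heading=273, draw]
  FD 16: (9.365,57.552) -> (10.202,41.574) [heading=273, draw]
  BK 11: (10.202,41.574) -> (9.626,52.559) [heading=273, draw]
  BK 19: (9.626,52.559) -> (8.632,71.533) [heading=273, draw]
]
BK 6: (8.632,71.533) -> (8.318,77.524) [heading=273, draw]
FD 19: (8.318,77.524) -> (9.312,58.55) [heading=273, draw]
RT 120: heading 273 -> 153
LT 15: heading 153 -> 168
RT 120: heading 168 -> 48
Final: pos=(9.312,58.55), heading=48, 16 segment(s) drawn

Segment endpoints: x in {0, 8.318, 8.632, 9.312, 9.365, 9.626, 9.94, 10.202, 10.625, 10.673, 10.935, 11.249, 11.51, 11.981, 12.243, 12.557, 12.819}, y in {-8.358, -3.365, -2.847, 0, 2.627, 7.62, 16.608, 21.601, 27.593, 32.586, 41.574, 46.567, 52.559, 57.552, 58.55, 71.533, 77.524}
xmin=0, ymin=-8.358, xmax=12.819, ymax=77.524

Answer: 0 -8.358 12.819 77.524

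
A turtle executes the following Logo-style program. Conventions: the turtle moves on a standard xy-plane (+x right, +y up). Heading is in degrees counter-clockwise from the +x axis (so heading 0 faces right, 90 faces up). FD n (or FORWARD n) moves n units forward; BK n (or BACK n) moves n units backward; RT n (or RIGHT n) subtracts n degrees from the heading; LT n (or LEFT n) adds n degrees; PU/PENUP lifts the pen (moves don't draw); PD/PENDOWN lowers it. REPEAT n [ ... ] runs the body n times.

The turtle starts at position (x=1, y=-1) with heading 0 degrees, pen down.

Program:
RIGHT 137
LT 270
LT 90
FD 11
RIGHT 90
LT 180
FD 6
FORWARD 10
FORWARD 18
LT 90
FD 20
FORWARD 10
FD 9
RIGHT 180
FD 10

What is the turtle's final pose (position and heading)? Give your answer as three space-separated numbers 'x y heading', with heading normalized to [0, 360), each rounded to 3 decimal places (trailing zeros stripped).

Answer: 37.352 -13.59 223

Derivation:
Executing turtle program step by step:
Start: pos=(1,-1), heading=0, pen down
RT 137: heading 0 -> 223
LT 270: heading 223 -> 133
LT 90: heading 133 -> 223
FD 11: (1,-1) -> (-7.045,-8.502) [heading=223, draw]
RT 90: heading 223 -> 133
LT 180: heading 133 -> 313
FD 6: (-7.045,-8.502) -> (-2.953,-12.89) [heading=313, draw]
FD 10: (-2.953,-12.89) -> (3.867,-20.204) [heading=313, draw]
FD 18: (3.867,-20.204) -> (16.143,-33.368) [heading=313, draw]
LT 90: heading 313 -> 43
FD 20: (16.143,-33.368) -> (30.77,-19.728) [heading=43, draw]
FD 10: (30.77,-19.728) -> (38.084,-12.908) [heading=43, draw]
FD 9: (38.084,-12.908) -> (44.666,-6.77) [heading=43, draw]
RT 180: heading 43 -> 223
FD 10: (44.666,-6.77) -> (37.352,-13.59) [heading=223, draw]
Final: pos=(37.352,-13.59), heading=223, 8 segment(s) drawn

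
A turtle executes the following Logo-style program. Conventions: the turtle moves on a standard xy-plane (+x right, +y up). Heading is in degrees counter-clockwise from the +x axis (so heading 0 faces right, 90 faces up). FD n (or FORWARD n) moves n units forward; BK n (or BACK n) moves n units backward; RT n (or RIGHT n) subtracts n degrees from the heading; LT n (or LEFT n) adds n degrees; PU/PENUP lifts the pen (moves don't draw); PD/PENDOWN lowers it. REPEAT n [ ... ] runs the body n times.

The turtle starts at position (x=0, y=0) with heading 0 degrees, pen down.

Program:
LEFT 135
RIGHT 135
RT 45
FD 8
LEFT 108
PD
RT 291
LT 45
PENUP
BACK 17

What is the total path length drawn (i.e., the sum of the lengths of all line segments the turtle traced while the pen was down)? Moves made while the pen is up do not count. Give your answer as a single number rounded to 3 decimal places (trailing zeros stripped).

Executing turtle program step by step:
Start: pos=(0,0), heading=0, pen down
LT 135: heading 0 -> 135
RT 135: heading 135 -> 0
RT 45: heading 0 -> 315
FD 8: (0,0) -> (5.657,-5.657) [heading=315, draw]
LT 108: heading 315 -> 63
PD: pen down
RT 291: heading 63 -> 132
LT 45: heading 132 -> 177
PU: pen up
BK 17: (5.657,-5.657) -> (22.634,-6.547) [heading=177, move]
Final: pos=(22.634,-6.547), heading=177, 1 segment(s) drawn

Segment lengths:
  seg 1: (0,0) -> (5.657,-5.657), length = 8
Total = 8

Answer: 8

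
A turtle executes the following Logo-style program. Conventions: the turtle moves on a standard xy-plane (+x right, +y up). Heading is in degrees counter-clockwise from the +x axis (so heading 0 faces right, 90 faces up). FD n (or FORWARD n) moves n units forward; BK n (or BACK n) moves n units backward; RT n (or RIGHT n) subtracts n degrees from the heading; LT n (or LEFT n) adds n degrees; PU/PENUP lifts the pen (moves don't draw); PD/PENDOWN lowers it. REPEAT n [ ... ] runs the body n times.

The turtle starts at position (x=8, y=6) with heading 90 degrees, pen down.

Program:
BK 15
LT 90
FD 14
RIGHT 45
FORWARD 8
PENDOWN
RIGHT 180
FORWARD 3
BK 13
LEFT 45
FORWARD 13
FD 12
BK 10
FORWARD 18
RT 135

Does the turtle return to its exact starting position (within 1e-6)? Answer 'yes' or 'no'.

Executing turtle program step by step:
Start: pos=(8,6), heading=90, pen down
BK 15: (8,6) -> (8,-9) [heading=90, draw]
LT 90: heading 90 -> 180
FD 14: (8,-9) -> (-6,-9) [heading=180, draw]
RT 45: heading 180 -> 135
FD 8: (-6,-9) -> (-11.657,-3.343) [heading=135, draw]
PD: pen down
RT 180: heading 135 -> 315
FD 3: (-11.657,-3.343) -> (-9.536,-5.464) [heading=315, draw]
BK 13: (-9.536,-5.464) -> (-18.728,3.728) [heading=315, draw]
LT 45: heading 315 -> 0
FD 13: (-18.728,3.728) -> (-5.728,3.728) [heading=0, draw]
FD 12: (-5.728,3.728) -> (6.272,3.728) [heading=0, draw]
BK 10: (6.272,3.728) -> (-3.728,3.728) [heading=0, draw]
FD 18: (-3.728,3.728) -> (14.272,3.728) [heading=0, draw]
RT 135: heading 0 -> 225
Final: pos=(14.272,3.728), heading=225, 9 segment(s) drawn

Start position: (8, 6)
Final position: (14.272, 3.728)
Distance = 6.671; >= 1e-6 -> NOT closed

Answer: no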